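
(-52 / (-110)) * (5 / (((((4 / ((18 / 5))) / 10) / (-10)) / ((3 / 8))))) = -1755 / 22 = -79.77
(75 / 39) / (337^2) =25 / 1476397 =0.00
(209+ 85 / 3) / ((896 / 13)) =1157 / 336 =3.44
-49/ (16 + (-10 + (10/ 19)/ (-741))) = -689871/ 84464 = -8.17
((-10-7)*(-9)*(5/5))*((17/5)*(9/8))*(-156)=-912951/10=-91295.10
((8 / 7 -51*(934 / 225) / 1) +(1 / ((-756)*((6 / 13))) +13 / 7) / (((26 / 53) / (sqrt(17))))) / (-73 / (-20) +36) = -442184 / 83265 +171455*sqrt(17) / 1798524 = -4.92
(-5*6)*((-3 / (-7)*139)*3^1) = -37530 / 7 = -5361.43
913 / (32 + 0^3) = 913 / 32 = 28.53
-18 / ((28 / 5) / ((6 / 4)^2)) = -405 / 56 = -7.23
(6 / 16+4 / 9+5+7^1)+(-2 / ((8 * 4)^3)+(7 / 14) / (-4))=1871863 / 147456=12.69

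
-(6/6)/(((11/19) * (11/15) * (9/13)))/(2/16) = -9880/363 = -27.22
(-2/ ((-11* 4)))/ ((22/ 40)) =10/ 121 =0.08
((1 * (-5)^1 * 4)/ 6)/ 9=-10/ 27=-0.37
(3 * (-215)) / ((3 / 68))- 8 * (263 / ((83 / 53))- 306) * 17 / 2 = -434248 / 83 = -5231.90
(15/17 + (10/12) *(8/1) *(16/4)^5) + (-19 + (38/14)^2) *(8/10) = 17038789/2499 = 6818.24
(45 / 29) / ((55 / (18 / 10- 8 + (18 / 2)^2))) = 306 / 145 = 2.11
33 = 33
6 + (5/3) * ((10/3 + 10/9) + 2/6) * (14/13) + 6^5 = 2734492/351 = 7790.58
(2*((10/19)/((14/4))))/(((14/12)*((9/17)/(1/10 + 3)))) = 4216/2793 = 1.51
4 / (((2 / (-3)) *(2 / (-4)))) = 12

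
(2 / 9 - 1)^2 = 49 / 81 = 0.60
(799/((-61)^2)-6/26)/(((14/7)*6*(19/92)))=-17848/2757261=-0.01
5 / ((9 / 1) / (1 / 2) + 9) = 0.19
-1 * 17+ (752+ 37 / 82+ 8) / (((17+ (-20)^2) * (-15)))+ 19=963463 / 512910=1.88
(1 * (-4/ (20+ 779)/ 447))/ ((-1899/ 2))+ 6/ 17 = 239376554/ 678233547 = 0.35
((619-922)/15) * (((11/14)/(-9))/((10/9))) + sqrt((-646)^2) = 453311/700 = 647.59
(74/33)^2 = 5476/1089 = 5.03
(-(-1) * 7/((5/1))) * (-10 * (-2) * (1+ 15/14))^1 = 58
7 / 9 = 0.78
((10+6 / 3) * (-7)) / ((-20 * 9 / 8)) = 56 / 15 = 3.73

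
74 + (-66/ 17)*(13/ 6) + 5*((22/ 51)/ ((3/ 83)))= 125.26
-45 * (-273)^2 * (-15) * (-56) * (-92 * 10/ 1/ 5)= 518364100800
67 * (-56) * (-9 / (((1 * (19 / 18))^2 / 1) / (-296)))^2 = -21448992003.35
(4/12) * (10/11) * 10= 100/33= 3.03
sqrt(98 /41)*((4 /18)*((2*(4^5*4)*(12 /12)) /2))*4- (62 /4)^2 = -961 /4 +229376*sqrt(82) /369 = 5388.71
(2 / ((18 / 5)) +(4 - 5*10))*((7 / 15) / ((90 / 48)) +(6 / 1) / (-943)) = -21046322 / 1909575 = -11.02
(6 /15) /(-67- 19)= -1 /215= -0.00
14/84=1/6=0.17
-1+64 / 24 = 5 / 3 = 1.67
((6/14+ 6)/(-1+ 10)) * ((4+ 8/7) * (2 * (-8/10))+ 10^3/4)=8462/49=172.69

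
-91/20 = -4.55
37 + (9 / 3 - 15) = 25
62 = 62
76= 76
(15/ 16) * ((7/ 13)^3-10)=-324405/ 35152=-9.23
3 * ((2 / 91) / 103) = 6 / 9373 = 0.00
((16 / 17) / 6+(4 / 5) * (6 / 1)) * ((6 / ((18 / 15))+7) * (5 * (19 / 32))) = 3002 / 17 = 176.59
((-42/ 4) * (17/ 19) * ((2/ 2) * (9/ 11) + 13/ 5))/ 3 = -11186/ 1045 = -10.70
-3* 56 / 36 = -14 / 3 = -4.67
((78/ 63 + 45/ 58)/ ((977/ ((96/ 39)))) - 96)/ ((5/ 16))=-11880192256/ 38674545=-307.18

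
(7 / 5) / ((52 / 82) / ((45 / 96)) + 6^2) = 861 / 22972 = 0.04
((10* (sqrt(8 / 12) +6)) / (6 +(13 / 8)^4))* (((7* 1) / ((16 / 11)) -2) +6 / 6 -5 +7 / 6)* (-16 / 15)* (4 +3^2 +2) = 40960* sqrt(6) / 478233 +81920 / 53137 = 1.75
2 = 2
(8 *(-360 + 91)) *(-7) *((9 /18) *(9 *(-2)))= -135576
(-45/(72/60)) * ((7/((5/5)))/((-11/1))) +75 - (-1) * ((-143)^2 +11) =452295/22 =20558.86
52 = 52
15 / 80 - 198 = -3165 / 16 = -197.81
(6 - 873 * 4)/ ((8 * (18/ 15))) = -2905/ 8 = -363.12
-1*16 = -16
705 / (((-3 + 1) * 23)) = -705 / 46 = -15.33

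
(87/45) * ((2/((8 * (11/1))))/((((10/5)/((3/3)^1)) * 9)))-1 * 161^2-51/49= -15089736979/582120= -25922.04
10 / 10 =1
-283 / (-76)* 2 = 283 / 38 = 7.45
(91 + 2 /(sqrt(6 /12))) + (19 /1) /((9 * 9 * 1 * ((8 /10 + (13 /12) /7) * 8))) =2 * sqrt(2) + 1971179 /21654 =93.86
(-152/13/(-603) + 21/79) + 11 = 6988718/619281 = 11.29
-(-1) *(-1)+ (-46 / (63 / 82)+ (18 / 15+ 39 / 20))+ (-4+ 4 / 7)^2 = -405437 / 8820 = -45.97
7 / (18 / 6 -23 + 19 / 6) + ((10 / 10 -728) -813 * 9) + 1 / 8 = -8044.29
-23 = -23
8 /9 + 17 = 161 /9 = 17.89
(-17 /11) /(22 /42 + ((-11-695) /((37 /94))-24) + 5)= 13209 /15488000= 0.00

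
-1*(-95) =95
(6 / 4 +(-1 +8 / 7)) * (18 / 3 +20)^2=7774 / 7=1110.57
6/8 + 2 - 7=-17/4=-4.25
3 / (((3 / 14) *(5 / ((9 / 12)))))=21 / 10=2.10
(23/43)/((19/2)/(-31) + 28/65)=4.30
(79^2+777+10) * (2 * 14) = 196784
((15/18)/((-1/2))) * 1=-5/3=-1.67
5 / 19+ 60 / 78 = 255 / 247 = 1.03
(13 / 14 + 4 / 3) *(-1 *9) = -285 / 14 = -20.36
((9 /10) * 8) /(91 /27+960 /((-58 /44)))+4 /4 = 2809817 /2838005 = 0.99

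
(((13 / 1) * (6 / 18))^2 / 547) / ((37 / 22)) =3718 / 182151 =0.02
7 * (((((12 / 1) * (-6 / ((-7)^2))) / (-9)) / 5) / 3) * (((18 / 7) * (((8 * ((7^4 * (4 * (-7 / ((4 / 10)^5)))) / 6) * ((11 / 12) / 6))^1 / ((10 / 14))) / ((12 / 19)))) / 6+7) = -313628897 / 3240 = -96799.04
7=7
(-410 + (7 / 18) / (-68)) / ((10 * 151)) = -501847 / 1848240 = -0.27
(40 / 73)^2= 1600 / 5329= 0.30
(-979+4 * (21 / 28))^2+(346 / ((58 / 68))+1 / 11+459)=304147598 / 319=953440.75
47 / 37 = 1.27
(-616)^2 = 379456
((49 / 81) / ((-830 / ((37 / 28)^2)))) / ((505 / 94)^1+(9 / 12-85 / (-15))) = -64343 / 596016360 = -0.00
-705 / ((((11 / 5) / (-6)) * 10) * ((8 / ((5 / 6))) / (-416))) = -91650 / 11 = -8331.82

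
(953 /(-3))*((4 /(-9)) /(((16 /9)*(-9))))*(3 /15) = -953 /540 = -1.76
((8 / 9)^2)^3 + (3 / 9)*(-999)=-332.51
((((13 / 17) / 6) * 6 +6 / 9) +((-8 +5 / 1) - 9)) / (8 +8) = -0.66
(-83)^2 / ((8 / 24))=20667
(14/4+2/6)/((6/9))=23/4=5.75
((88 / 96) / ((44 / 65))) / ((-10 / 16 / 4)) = -26 / 3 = -8.67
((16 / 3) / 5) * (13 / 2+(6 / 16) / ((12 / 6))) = 107 / 15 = 7.13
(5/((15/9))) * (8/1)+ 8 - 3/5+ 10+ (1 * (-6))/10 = 40.80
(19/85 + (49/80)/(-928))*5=281279/252416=1.11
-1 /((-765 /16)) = 16 /765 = 0.02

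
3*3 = 9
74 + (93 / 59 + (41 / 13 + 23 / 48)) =2916169 / 36816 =79.21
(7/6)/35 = 1/30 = 0.03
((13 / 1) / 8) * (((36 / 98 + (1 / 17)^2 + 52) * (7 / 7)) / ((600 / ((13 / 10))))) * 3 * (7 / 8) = 125334287 / 258944000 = 0.48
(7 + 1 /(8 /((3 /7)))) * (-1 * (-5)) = 1975 /56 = 35.27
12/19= 0.63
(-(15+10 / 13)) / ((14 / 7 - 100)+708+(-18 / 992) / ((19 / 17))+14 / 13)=-1931920 / 74862267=-0.03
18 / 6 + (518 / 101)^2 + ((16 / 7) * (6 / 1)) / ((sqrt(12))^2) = 2174097 / 71407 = 30.45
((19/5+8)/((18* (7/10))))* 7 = 59/9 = 6.56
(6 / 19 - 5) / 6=-89 / 114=-0.78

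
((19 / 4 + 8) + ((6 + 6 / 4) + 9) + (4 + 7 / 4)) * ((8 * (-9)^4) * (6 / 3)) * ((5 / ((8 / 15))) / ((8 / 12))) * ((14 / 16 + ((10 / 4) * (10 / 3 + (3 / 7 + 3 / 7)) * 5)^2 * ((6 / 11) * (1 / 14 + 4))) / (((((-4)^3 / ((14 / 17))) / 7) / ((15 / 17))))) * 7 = -12960163868518125 / 73984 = -175175225298.96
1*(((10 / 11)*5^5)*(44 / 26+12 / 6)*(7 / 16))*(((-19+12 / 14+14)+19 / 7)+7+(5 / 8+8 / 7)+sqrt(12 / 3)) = 24515625 / 572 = 42859.48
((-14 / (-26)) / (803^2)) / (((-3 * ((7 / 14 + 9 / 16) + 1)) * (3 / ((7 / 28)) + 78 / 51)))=-0.00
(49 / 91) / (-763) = -0.00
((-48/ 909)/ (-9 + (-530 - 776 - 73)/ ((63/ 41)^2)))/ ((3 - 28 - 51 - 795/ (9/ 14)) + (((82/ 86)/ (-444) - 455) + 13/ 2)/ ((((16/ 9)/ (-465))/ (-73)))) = -5370624/ 516617335296728285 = -0.00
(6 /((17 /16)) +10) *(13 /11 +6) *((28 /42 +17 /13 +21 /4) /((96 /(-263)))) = -3114285307 /1400256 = -2224.08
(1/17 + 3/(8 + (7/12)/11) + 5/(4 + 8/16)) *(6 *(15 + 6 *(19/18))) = 32110720/162639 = 197.44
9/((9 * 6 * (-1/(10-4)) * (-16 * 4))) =1/64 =0.02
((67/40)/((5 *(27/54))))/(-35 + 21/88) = -1474/76475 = -0.02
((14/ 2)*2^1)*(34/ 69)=476/ 69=6.90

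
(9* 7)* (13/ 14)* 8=468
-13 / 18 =-0.72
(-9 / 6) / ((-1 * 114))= 1 / 76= 0.01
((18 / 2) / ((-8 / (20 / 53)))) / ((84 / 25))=-375 / 2968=-0.13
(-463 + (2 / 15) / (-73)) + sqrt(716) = -506987 / 1095 + 2*sqrt(179) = -436.24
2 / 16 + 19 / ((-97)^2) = 9561 / 75272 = 0.13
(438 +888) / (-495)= -442 / 165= -2.68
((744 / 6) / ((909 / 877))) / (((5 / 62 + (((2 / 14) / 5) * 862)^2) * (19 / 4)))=33037642400 / 795758786163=0.04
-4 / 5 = -0.80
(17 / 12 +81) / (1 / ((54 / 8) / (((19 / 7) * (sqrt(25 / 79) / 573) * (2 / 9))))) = 321317199 * sqrt(79) / 3040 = 939450.57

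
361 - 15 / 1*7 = 256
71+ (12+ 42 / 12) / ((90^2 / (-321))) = 380083 / 5400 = 70.39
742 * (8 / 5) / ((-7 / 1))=-848 / 5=-169.60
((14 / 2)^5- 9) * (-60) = -1007880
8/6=4/3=1.33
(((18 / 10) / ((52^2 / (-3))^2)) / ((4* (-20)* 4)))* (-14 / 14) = 81 / 11698585600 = 0.00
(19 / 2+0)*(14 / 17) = 133 / 17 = 7.82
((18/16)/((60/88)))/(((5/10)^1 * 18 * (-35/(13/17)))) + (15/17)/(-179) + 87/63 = 8767603/6390300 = 1.37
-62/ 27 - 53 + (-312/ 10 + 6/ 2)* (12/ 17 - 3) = 21568/ 2295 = 9.40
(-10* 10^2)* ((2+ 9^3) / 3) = -731000 / 3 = -243666.67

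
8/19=0.42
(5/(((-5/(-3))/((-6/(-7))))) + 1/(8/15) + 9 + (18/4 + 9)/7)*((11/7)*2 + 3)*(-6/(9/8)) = -3526/7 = -503.71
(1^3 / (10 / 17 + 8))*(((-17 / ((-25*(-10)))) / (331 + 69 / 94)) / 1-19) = -629513604 / 284544875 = -2.21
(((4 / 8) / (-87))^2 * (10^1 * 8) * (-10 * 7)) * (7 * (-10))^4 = -4441009.38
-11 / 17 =-0.65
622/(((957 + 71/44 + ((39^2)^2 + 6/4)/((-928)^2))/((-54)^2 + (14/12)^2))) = 309415251481600/163915521327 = 1887.65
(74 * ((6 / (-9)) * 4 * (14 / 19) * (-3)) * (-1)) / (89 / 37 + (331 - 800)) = 19166 / 20501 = 0.93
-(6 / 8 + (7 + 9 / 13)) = -439 / 52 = -8.44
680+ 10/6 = 2045/3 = 681.67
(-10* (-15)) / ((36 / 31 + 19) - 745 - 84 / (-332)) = -128650 / 621453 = -0.21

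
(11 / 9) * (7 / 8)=77 / 72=1.07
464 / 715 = 0.65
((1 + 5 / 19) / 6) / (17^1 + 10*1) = 4 / 513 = 0.01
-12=-12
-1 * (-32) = 32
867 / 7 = 123.86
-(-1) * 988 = 988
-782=-782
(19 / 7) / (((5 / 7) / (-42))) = -798 / 5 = -159.60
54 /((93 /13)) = 234 /31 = 7.55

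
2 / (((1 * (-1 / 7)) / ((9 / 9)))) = -14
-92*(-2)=184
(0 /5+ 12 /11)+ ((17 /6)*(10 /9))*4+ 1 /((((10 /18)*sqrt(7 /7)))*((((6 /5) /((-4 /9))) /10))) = 2084 /297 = 7.02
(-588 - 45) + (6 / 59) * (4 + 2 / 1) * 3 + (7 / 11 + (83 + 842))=191109 / 649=294.47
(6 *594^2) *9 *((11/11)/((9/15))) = 31755240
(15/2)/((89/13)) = 195/178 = 1.10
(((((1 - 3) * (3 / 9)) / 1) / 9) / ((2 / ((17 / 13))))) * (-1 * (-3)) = -17 / 117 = -0.15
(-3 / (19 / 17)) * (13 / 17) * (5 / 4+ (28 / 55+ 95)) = -830193 / 4180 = -198.61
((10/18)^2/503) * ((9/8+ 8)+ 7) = 1075/108648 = 0.01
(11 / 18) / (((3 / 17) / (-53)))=-9911 / 54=-183.54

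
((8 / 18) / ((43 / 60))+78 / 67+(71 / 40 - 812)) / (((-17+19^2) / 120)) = -279494107 / 991064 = -282.01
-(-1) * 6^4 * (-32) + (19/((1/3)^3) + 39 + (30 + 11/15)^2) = -8994479/225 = -39975.46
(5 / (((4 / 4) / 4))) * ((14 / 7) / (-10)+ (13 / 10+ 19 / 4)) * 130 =15210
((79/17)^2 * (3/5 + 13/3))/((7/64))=29557376/30345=974.04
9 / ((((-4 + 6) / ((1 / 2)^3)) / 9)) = 81 / 16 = 5.06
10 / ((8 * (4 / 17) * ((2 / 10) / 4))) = 106.25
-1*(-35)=35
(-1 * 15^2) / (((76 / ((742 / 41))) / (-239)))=19950525 / 1558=12805.22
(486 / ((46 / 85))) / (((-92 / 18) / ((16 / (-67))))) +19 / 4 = 6622057 / 141772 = 46.71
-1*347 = -347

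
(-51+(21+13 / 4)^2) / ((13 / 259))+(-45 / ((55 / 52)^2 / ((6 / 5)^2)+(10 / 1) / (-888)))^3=-192345.39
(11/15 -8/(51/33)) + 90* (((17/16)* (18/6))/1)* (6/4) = 1737547/4080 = 425.87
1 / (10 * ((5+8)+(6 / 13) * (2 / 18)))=39 / 5090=0.01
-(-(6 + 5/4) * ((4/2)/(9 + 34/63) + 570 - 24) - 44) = 2406416/601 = 4004.02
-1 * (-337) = 337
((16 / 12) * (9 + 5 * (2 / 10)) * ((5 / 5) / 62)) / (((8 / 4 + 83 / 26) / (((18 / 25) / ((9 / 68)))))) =14144 / 62775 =0.23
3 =3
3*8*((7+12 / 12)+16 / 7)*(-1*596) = -1029888 / 7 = -147126.86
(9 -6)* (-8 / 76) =-6 / 19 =-0.32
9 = 9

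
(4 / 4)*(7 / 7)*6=6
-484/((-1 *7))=484/7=69.14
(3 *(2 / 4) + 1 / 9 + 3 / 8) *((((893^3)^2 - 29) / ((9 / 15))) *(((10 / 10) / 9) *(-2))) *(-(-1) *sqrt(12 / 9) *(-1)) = 181294571186839760650 *sqrt(3) / 729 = 430742672746253937.18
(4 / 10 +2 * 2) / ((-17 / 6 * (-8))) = 0.19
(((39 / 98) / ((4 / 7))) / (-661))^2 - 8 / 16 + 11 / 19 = 2055305283 / 26033500864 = 0.08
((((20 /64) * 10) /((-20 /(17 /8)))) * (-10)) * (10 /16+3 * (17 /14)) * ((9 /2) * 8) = 914175 /1792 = 510.14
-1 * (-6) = 6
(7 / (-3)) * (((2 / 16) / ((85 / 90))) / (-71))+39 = 188313 / 4828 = 39.00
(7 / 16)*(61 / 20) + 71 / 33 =36811 / 10560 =3.49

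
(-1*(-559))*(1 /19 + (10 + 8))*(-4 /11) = -766948 /209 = -3669.61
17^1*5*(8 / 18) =340 / 9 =37.78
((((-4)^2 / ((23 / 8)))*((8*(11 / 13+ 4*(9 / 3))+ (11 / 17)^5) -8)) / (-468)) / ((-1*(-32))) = -583785829 / 16556952477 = -0.04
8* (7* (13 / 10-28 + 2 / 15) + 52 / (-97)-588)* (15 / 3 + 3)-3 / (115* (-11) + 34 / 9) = -818653332011 / 16515705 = -49568.17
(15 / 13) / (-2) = -15 / 26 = -0.58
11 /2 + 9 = 29 /2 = 14.50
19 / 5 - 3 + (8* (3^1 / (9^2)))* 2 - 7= -757 / 135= -5.61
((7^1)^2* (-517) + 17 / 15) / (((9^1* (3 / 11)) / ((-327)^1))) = 455593622 / 135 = 3374767.57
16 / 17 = 0.94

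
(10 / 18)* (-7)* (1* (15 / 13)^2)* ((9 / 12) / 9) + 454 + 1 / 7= 6440887 / 14196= 453.71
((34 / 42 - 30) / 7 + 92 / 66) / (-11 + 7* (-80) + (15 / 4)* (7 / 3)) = 17956 / 3636633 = 0.00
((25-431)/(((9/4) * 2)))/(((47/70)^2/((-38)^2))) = -288988.84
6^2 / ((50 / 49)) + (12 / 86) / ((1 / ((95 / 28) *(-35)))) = 18.71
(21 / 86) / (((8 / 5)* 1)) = 105 / 688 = 0.15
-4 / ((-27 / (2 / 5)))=8 / 135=0.06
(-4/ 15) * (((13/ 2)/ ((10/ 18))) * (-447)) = 1394.64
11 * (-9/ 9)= -11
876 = 876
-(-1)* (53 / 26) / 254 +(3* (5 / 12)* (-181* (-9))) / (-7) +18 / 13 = -289.50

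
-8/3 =-2.67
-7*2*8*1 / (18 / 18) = -112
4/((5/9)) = 7.20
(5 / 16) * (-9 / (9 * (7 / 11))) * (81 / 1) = -4455 / 112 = -39.78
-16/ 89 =-0.18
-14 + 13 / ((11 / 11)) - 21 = -22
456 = 456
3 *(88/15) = 17.60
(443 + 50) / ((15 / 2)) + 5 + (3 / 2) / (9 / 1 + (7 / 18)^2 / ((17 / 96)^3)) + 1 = 1149958223 / 16021770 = 71.77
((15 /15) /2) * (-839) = -839 /2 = -419.50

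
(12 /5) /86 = 0.03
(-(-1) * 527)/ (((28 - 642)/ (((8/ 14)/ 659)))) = -1054/ 1416191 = -0.00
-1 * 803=-803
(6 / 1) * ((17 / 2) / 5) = 51 / 5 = 10.20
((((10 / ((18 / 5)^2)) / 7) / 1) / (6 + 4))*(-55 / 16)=-1375 / 36288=-0.04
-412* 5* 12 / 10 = -2472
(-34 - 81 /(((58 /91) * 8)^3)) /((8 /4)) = -3457548947 /199794688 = -17.31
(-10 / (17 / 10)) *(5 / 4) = -125 / 17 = -7.35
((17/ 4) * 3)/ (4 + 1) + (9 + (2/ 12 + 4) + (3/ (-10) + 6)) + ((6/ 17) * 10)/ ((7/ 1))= 31303/ 1428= 21.92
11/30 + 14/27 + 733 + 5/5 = 198419/270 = 734.89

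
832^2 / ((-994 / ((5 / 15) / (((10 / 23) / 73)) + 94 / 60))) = -298694656 / 7455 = -40066.35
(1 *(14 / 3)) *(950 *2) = 8866.67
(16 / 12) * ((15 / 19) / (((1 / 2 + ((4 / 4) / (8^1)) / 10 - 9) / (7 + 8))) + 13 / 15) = -409148 / 580545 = -0.70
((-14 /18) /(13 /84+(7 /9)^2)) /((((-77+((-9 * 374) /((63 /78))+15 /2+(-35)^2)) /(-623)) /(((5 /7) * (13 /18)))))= -7937020 /72653741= -0.11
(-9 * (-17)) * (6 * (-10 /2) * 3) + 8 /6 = -41306 /3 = -13768.67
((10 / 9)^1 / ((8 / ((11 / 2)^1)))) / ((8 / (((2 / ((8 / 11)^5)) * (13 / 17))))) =115151465 / 160432128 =0.72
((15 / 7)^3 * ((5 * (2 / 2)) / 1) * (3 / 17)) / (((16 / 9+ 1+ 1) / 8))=18.39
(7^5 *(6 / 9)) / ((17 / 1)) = 33614 / 51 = 659.10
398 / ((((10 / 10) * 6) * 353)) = 199 / 1059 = 0.19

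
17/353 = 0.05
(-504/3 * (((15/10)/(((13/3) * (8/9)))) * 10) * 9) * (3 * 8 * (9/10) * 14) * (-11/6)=42436548/13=3264349.85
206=206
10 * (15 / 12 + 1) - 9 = 27 / 2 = 13.50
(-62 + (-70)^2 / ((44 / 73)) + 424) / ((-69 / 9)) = -280221 / 253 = -1107.59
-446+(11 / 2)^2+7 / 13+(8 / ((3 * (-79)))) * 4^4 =-5223563 / 12324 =-423.85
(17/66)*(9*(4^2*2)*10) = 741.82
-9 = -9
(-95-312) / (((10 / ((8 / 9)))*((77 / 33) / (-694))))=1129832 / 105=10760.30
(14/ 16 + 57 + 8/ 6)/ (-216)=-1421/ 5184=-0.27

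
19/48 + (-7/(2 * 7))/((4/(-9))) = 73/48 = 1.52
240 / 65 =48 / 13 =3.69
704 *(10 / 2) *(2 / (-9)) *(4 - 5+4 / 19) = 35200 / 57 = 617.54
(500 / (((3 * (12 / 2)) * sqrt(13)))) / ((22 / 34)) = 4250 * sqrt(13) / 1287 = 11.91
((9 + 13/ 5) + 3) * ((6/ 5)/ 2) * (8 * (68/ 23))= 119136/ 575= 207.19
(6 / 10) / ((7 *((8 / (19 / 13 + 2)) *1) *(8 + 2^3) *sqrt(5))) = 27 *sqrt(5) / 58240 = 0.00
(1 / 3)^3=1 / 27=0.04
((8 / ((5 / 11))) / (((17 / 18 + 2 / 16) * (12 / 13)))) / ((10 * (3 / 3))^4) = 39 / 21875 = 0.00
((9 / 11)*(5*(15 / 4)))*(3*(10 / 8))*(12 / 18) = 3375 / 88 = 38.35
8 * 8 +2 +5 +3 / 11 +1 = 795 / 11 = 72.27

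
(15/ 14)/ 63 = 5/ 294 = 0.02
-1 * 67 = -67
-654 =-654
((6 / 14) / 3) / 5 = 1 / 35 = 0.03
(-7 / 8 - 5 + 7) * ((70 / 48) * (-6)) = -315 / 32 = -9.84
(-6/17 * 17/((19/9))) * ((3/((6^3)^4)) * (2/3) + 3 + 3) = -17.05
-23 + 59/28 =-585/28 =-20.89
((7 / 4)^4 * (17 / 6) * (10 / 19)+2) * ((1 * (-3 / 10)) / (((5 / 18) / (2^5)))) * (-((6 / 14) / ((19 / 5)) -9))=-1240757811 / 252700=-4910.00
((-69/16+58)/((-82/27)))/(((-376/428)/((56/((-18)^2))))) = 643391/184992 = 3.48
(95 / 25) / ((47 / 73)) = 1387 / 235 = 5.90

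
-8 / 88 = -1 / 11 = -0.09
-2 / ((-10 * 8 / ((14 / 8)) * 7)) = 1 / 160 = 0.01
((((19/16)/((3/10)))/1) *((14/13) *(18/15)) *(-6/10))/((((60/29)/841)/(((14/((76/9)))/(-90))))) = 1195061/52000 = 22.98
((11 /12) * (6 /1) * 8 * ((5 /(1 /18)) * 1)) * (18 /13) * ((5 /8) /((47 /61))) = 2717550 /611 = 4447.71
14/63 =2/9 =0.22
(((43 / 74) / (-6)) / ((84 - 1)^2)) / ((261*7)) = -43 / 5588274132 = -0.00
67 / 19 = 3.53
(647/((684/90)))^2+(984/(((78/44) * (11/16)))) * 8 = 257297717/18772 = 13706.46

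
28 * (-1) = -28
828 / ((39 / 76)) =20976 / 13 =1613.54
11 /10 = 1.10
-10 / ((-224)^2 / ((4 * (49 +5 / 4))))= -1005 / 25088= -0.04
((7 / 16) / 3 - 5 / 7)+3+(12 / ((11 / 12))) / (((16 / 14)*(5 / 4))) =214279 / 18480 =11.60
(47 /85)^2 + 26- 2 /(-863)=164035367 /6235175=26.31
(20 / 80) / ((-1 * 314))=-1 / 1256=-0.00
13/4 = 3.25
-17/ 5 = -3.40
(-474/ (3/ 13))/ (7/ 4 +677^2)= -8216/ 1833323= -0.00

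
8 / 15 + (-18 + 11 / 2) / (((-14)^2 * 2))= 5897 / 11760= 0.50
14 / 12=7 / 6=1.17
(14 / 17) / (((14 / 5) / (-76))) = -380 / 17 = -22.35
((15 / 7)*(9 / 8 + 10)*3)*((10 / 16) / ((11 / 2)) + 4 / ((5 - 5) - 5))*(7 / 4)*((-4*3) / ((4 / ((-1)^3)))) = -362853 / 1408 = -257.71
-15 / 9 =-5 / 3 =-1.67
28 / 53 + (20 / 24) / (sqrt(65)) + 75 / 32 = sqrt(65) / 78 + 4871 / 1696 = 2.98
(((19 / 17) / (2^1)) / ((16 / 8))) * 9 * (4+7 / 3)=1083 / 68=15.93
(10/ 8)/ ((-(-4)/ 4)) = 5/ 4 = 1.25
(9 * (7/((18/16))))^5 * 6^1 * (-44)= -145393188864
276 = 276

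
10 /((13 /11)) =8.46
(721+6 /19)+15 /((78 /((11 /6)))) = 721.67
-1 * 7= -7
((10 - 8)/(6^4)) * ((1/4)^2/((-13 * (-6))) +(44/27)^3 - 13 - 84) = -758805311/5305906944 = -0.14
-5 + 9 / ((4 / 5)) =25 / 4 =6.25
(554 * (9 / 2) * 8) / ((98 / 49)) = 9972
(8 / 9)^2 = 64 / 81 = 0.79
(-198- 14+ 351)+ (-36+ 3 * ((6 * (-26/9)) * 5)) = -157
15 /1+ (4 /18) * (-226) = -317 /9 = -35.22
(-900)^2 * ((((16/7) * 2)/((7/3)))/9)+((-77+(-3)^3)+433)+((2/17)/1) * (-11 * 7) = 147146511/833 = 176646.47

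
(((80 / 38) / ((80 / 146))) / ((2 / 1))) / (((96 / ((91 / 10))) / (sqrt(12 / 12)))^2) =604513 / 35020800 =0.02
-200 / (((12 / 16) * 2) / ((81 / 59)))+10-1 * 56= -13514 / 59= -229.05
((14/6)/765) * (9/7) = 1/255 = 0.00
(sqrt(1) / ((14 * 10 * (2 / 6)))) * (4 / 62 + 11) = 147 / 620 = 0.24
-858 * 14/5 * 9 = -108108/5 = -21621.60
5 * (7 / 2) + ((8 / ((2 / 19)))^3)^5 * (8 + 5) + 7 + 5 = 423815886713270178847209291835 / 2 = 211907943356635089423604600000.00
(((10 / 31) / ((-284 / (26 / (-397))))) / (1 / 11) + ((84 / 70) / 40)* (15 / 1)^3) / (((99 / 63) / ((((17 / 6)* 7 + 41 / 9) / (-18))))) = -1087505952085 / 12456850032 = -87.30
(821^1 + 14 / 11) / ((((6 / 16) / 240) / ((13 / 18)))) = 4180800 / 11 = 380072.73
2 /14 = 1 /7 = 0.14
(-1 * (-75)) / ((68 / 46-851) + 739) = -1725 / 2542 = -0.68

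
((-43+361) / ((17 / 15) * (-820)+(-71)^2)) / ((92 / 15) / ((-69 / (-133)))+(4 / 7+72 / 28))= 30051 / 5814719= 0.01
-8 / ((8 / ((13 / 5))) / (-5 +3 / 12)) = 247 / 20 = 12.35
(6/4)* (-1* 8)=-12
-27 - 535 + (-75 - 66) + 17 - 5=-691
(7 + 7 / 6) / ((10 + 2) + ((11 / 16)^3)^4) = 6896136929411072 / 10142514446713779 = 0.68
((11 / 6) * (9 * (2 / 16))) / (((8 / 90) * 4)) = 1485 / 256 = 5.80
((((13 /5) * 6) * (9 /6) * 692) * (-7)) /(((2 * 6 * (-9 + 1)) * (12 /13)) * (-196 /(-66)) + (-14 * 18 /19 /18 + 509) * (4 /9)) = 384963579 /126565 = 3041.63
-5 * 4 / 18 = -10 / 9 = -1.11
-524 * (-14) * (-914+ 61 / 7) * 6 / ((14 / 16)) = -318776448 / 7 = -45539492.57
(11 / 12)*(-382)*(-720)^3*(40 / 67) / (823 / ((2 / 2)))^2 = 5227960320000 / 45381043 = 115201.41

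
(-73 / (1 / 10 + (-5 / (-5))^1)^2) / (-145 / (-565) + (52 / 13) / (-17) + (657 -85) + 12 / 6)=-2804660 / 26685219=-0.11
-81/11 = -7.36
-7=-7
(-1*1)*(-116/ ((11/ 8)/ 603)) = 559584/ 11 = 50871.27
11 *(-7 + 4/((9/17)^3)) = 160039/729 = 219.53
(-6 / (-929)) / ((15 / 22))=44 / 4645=0.01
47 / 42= 1.12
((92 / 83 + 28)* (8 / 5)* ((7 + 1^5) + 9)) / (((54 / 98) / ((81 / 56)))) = 862512 / 415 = 2078.34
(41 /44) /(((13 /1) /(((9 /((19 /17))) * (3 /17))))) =0.10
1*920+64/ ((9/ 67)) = 1396.44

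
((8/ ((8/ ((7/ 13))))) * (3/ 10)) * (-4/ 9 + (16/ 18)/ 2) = 0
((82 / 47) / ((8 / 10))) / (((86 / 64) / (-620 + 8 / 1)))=-993.25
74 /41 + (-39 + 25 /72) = -108775 /2952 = -36.85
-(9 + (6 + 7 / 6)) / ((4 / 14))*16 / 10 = -1358 / 15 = -90.53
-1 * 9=-9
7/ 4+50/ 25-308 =-1217/ 4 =-304.25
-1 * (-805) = 805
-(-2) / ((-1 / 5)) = -10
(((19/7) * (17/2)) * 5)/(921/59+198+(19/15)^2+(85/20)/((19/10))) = 407343375/767853709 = 0.53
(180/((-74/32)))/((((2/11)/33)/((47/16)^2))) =-36084015/296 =-121905.46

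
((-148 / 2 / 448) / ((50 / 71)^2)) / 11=-186517 / 6160000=-0.03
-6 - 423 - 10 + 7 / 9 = -3944 / 9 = -438.22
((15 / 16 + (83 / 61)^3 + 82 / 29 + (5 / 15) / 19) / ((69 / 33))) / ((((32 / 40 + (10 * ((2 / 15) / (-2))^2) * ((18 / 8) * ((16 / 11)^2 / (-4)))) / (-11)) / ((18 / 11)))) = -755285588283435 / 10401533250208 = -72.61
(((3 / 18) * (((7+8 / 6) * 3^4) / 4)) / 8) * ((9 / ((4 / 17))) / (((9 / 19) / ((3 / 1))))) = 218025 / 256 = 851.66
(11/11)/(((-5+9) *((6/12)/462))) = 231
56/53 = 1.06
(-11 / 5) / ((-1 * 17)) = 11 / 85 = 0.13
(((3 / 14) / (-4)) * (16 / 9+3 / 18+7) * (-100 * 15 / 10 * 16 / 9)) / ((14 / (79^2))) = 3588575 / 63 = 56961.51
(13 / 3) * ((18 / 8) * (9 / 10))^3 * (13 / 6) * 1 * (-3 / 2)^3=-269440587 / 1024000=-263.13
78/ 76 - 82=-3077/ 38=-80.97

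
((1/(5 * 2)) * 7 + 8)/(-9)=-29/30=-0.97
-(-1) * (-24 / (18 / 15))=-20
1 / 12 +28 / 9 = 115 / 36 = 3.19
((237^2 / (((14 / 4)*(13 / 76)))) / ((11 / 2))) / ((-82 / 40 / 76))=-25954571520 / 41041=-632405.92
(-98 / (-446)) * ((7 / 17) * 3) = 1029 / 3791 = 0.27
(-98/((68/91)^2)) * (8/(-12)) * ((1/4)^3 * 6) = 405769/36992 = 10.97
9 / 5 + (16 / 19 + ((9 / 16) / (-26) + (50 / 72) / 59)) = 55237891 / 20985120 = 2.63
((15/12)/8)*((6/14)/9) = 5/672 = 0.01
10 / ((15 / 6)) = 4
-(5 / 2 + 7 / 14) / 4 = -3 / 4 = -0.75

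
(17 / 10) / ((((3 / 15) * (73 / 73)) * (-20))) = -17 / 40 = -0.42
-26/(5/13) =-338/5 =-67.60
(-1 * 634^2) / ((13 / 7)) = -2813692 / 13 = -216437.85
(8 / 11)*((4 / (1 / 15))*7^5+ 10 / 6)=24202120 / 33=733397.58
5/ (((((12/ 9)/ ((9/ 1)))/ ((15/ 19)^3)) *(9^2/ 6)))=16875/ 13718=1.23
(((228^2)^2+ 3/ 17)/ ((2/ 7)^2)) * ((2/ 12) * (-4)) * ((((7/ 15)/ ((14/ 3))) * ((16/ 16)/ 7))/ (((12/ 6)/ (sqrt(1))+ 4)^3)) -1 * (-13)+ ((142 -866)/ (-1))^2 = -13739246267/ 14688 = -935406.20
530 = 530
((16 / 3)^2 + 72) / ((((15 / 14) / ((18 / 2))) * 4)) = 3164 / 15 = 210.93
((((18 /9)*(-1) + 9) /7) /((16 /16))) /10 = 1 /10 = 0.10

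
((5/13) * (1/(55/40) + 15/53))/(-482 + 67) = -589/629057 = -0.00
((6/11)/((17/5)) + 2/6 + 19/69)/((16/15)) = 12405/17204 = 0.72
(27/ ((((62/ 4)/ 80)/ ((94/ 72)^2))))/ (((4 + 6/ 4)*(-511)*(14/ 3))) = -22090/ 1219757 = -0.02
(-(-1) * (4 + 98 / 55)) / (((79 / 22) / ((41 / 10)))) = 13038 / 1975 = 6.60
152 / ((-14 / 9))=-684 / 7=-97.71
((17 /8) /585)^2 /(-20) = -289 /438048000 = -0.00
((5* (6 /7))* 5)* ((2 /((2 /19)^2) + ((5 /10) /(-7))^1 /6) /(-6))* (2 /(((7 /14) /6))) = -758050 /49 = -15470.41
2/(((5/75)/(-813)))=-24390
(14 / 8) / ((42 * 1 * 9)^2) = 1 / 81648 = 0.00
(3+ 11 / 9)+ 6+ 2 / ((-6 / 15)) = 47 / 9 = 5.22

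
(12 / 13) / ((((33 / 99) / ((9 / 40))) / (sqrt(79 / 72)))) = 27 * sqrt(158) / 520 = 0.65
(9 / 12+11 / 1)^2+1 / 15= 33151 / 240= 138.13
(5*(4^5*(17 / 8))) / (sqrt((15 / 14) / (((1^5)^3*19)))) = 2176*sqrt(3990) / 3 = 45816.73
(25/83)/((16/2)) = 25/664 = 0.04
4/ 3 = 1.33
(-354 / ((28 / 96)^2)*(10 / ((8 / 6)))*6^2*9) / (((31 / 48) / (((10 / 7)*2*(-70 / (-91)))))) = -4756672512000 / 138229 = -34411538.19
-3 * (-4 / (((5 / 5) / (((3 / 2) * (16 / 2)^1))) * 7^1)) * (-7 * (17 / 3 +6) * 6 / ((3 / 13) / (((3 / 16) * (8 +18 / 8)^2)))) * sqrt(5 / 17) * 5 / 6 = -388875.81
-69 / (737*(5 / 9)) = -621 / 3685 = -0.17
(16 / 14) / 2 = 4 / 7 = 0.57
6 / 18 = 0.33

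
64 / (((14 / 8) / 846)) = 216576 / 7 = 30939.43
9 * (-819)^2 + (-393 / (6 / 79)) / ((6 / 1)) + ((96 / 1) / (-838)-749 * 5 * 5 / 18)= 91031128345 / 15084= 6034946.19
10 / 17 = 0.59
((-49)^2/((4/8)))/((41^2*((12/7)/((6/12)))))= 0.83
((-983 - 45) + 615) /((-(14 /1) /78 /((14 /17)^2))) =450996 /289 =1560.54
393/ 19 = 20.68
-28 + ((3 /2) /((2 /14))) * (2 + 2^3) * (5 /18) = 1.17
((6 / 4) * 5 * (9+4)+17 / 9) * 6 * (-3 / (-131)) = 13.66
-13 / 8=-1.62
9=9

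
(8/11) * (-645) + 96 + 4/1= -4060/11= -369.09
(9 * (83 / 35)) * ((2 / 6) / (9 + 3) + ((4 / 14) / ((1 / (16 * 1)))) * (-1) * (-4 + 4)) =83 / 140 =0.59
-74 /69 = -1.07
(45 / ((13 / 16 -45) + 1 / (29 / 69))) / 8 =-2610 / 19399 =-0.13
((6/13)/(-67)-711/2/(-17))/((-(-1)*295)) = 619077/8736130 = 0.07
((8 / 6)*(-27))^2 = 1296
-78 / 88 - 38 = -1711 / 44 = -38.89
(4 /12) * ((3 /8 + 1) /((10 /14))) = 77 /120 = 0.64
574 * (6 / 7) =492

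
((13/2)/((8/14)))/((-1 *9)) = -91/72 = -1.26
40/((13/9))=360/13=27.69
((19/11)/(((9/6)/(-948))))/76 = -158/11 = -14.36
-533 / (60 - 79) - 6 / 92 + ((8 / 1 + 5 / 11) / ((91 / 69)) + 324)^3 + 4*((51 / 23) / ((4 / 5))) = 31621029734785071505 / 876624622874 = 36071345.60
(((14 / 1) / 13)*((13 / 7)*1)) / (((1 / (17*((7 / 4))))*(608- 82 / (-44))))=1309 / 13417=0.10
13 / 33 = 0.39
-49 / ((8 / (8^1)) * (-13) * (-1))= -49 / 13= -3.77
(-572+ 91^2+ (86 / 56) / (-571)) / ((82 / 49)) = 862760143 / 187288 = 4606.60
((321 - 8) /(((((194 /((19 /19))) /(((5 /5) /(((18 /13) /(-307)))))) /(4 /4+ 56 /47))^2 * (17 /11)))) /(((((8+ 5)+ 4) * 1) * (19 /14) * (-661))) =-4072611354040229 /48884040301124088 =-0.08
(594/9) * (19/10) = 627/5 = 125.40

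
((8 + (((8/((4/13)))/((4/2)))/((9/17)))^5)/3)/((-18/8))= -2108733749972/1594323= -1322651.53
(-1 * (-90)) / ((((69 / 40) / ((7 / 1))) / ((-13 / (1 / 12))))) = -1310400 / 23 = -56973.91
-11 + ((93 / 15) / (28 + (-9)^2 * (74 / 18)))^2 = -35837314 / 3258025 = -11.00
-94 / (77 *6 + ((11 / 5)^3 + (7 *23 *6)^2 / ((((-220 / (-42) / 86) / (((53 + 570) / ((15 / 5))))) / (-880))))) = 11750 / 349976425116919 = 0.00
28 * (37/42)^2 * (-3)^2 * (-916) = -1254004/7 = -179143.43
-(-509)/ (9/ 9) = 509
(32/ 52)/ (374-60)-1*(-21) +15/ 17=759320/ 34697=21.88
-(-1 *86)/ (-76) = -43/ 38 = -1.13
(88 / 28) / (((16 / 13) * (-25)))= -143 / 1400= -0.10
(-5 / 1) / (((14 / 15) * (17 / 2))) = -75 / 119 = -0.63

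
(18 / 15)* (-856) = -5136 / 5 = -1027.20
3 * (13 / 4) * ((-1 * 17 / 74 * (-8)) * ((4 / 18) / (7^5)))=442 / 1865577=0.00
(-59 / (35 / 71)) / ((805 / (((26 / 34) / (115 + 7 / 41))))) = -2232737 / 2261719950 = -0.00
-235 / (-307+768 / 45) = 3525 / 4349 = 0.81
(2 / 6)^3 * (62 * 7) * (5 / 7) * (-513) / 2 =-2945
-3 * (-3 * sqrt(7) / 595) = 9 * sqrt(7) / 595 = 0.04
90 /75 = 6 /5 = 1.20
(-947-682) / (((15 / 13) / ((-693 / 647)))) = 4891887 / 3235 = 1512.18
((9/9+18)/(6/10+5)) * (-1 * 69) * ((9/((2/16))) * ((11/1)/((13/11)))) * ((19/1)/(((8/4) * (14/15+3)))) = -2034442575/5369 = -378923.93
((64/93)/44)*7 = 112/1023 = 0.11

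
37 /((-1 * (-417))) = 37 /417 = 0.09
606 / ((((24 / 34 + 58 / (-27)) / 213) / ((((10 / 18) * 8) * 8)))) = -1053276480 / 331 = -3182104.17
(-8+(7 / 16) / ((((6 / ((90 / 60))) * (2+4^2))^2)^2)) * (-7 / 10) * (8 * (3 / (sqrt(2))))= 95.04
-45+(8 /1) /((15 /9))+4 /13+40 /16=-4861 /130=-37.39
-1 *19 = -19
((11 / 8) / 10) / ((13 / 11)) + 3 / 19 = 5419 / 19760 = 0.27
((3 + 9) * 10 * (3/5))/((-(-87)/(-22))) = -18.21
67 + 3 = 70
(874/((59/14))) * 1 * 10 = 122360/59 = 2073.90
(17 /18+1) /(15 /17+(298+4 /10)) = 2975 /457902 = 0.01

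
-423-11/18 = -7625/18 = -423.61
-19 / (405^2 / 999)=-703 / 6075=-0.12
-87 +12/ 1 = -75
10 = 10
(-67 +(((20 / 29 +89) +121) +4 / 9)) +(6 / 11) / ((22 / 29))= 4574606 / 31581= 144.85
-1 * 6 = -6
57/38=3/2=1.50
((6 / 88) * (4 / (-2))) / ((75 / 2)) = -0.00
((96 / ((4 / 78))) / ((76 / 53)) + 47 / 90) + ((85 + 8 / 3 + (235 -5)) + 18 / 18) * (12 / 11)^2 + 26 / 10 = 349230059 / 206910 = 1687.84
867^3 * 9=5865429267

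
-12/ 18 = -2/ 3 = -0.67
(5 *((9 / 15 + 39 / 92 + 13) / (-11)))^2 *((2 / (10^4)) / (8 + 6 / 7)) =291307807 / 317484640000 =0.00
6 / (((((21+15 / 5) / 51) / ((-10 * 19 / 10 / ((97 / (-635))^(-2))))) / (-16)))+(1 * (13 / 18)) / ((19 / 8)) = 6257215264 / 68951475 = 90.75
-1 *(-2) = 2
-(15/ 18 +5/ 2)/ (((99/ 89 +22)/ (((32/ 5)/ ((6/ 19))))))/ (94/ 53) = -1.65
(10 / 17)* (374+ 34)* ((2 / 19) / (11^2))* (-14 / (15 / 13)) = -5824 / 2299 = -2.53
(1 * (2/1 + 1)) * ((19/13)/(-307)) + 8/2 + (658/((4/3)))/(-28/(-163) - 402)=2.76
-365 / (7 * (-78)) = 365 / 546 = 0.67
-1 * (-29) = 29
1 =1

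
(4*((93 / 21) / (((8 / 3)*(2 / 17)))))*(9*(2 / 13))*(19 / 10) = 270351 / 1820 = 148.54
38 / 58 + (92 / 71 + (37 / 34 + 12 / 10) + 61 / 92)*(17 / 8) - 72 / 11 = 3.13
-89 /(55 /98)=-8722 /55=-158.58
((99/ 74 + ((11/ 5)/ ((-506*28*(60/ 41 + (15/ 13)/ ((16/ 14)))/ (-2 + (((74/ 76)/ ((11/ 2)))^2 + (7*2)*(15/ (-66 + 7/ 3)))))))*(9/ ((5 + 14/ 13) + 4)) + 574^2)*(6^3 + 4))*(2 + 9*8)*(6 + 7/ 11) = 595054632598059437638444/ 16716552493795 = 35596731611.91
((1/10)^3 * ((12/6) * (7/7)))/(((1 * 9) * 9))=0.00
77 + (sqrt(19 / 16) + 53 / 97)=sqrt(19) / 4 + 7522 / 97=78.64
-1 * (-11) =11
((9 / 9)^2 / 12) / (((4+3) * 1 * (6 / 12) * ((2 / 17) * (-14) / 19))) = -323 / 1176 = -0.27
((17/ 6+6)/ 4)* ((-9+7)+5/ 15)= -265/ 72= -3.68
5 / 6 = 0.83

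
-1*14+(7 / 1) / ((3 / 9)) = 7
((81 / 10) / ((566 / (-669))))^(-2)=32035600 / 2936447721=0.01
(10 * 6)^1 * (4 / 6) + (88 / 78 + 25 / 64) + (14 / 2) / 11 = 1157413 / 27456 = 42.16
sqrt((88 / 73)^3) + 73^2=176*sqrt(1606) / 5329 + 5329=5330.32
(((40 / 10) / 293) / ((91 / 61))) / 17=244 / 453271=0.00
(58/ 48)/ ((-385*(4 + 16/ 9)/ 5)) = -87/ 32032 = -0.00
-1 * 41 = -41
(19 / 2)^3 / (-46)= -6859 / 368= -18.64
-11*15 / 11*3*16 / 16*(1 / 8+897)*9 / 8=-2906685 / 64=-45416.95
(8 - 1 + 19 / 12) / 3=103 / 36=2.86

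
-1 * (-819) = 819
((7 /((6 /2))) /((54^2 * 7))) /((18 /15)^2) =25 /314928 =0.00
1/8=0.12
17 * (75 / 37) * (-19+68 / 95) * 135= -59796225 / 703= -85058.64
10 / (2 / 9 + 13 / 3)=90 / 41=2.20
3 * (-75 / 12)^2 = 1875 / 16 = 117.19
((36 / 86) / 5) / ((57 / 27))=162 / 4085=0.04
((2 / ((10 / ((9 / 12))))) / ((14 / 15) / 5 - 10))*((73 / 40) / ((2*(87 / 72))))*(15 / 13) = -29565 / 2219776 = -0.01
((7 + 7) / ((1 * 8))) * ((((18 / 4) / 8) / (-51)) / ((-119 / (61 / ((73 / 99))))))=18117 / 1350208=0.01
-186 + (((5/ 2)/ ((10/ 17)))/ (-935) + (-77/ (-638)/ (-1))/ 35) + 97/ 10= -224969/ 1276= -176.31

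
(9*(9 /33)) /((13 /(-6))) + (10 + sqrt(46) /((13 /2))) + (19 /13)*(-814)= -168858 /143 + 2*sqrt(46) /13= -1179.78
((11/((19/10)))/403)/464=55/1776424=0.00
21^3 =9261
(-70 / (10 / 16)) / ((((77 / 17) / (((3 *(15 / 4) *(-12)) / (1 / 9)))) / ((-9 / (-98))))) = 1487160 / 539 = 2759.11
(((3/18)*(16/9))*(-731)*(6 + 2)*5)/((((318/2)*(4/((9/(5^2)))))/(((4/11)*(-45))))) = 80.25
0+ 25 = 25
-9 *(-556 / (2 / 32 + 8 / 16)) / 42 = 4448 / 21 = 211.81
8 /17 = 0.47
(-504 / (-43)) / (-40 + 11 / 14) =-784 / 2623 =-0.30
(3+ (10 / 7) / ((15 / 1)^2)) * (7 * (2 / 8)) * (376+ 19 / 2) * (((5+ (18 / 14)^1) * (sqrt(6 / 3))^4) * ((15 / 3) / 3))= 5354338 / 63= 84989.49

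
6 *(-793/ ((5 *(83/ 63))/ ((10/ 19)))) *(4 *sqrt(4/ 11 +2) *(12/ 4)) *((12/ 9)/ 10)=-4796064 *sqrt(286)/ 86735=-935.13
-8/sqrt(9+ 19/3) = -4 *sqrt(138)/23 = -2.04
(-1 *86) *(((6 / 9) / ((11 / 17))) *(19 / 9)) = -55556 / 297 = -187.06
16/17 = 0.94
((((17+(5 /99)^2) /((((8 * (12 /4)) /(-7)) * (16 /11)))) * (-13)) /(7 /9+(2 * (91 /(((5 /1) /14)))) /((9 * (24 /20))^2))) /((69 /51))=55241823 /8678912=6.37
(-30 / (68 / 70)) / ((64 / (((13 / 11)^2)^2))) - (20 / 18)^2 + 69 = 86221963987 / 1290282048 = 66.82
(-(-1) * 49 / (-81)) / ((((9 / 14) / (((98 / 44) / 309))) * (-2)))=16807 / 4955742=0.00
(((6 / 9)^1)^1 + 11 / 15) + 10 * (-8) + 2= -383 / 5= -76.60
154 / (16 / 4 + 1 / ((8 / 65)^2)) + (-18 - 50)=-294852 / 4481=-65.80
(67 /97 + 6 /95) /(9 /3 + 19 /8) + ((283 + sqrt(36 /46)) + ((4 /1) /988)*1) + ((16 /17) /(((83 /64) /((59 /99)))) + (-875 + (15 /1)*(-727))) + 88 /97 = -8271758094147458 /719563881465 + 3*sqrt(46) /23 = -11494.63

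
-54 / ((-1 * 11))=54 / 11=4.91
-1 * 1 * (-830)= 830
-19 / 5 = -3.80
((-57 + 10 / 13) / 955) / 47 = -731 / 583505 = -0.00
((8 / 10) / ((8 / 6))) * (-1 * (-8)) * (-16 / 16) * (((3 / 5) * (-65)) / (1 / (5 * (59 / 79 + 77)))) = 5748912 / 79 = 72771.04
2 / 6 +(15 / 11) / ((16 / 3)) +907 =479207 / 528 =907.59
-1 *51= -51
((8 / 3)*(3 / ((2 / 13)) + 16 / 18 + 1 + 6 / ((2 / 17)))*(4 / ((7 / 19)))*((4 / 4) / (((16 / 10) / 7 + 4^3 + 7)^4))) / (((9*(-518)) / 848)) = -5143514320000 / 347293865144957391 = -0.00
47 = 47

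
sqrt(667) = 25.83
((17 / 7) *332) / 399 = 5644 / 2793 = 2.02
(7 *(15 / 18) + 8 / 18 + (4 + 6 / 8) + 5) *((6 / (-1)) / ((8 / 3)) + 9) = 1731 / 16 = 108.19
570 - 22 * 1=548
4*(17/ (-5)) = -13.60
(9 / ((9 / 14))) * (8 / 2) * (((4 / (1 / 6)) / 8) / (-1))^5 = -13608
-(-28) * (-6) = -168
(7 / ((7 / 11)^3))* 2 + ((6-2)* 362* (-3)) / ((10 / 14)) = -1476682 / 245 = -6027.27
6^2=36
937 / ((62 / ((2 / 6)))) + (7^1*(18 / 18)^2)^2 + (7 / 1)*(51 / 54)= 16921 / 279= 60.65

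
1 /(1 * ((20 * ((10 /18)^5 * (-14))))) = -59049 /875000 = -0.07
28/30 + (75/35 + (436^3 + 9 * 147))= 8702734118/105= 82883182.08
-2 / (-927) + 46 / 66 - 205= -2083256 / 10197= -204.30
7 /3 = 2.33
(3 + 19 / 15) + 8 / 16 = 143 / 30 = 4.77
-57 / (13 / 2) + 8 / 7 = -694 / 91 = -7.63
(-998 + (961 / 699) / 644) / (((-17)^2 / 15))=-2246273635 / 43365028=-51.80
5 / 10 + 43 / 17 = 103 / 34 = 3.03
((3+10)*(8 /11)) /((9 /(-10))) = -10.51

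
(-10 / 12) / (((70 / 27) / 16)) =-36 / 7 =-5.14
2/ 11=0.18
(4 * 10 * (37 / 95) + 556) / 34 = 5430 / 323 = 16.81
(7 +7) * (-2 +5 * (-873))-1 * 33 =-61171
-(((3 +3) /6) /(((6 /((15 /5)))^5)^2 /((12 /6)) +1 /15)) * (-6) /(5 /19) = 342 /7681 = 0.04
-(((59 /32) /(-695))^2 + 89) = -44020969881 /494617600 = -89.00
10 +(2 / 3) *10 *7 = 56.67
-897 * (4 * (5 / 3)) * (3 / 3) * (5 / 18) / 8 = -7475 / 36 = -207.64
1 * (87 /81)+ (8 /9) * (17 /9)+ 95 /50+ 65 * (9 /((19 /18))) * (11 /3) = 31345711 /15390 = 2036.76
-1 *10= -10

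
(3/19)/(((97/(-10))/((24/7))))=-720/12901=-0.06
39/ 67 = 0.58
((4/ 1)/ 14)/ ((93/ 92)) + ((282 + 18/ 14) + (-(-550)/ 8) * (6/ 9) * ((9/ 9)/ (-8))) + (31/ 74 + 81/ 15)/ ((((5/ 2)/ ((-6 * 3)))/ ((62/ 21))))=1485162017/ 9634800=154.15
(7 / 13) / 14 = 1 / 26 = 0.04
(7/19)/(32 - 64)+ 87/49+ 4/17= 1012569/506464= 2.00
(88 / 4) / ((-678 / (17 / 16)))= -187 / 5424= -0.03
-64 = -64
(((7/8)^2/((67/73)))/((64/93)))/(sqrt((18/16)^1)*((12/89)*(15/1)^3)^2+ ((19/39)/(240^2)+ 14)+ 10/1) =-9874327462405141550949225/16373501969358478482627134062837328+ 3993626493349916889375000000*sqrt(2)/1023343873084904905164195878927333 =0.00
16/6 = 8/3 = 2.67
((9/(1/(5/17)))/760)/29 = 9/74936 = 0.00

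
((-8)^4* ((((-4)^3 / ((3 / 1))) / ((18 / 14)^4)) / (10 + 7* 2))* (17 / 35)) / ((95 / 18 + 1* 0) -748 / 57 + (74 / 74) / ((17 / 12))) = 90.65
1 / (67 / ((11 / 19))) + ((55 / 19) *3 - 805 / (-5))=216019 / 1273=169.69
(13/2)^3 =2197/8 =274.62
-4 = -4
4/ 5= 0.80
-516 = -516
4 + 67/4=83/4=20.75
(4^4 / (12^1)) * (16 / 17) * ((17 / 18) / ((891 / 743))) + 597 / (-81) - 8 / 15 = 951383 / 120285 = 7.91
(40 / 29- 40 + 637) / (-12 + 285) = 2479 / 1131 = 2.19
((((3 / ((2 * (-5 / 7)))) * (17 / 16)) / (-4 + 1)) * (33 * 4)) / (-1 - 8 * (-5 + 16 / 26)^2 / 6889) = -415634037 / 4328120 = -96.03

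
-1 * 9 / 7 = -9 / 7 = -1.29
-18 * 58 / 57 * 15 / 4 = -1305 / 19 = -68.68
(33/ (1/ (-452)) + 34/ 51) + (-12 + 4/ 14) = -313468/ 21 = -14927.05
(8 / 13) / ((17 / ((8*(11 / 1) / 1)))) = 704 / 221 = 3.19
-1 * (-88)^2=-7744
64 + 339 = 403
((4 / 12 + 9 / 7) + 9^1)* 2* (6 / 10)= 446 / 35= 12.74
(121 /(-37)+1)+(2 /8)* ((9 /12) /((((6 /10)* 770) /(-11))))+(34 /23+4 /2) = 229421 /190624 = 1.20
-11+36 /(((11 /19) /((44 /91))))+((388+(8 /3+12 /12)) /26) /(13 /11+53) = 6294835 /325416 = 19.34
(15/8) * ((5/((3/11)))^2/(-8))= -15125/192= -78.78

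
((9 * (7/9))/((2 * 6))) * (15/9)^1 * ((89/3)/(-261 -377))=-3115/68904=-0.05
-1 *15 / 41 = -15 / 41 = -0.37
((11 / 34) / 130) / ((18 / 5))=11 / 15912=0.00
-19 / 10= -1.90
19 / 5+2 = 29 / 5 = 5.80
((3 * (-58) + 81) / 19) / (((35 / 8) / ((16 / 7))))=-11904 / 4655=-2.56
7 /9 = 0.78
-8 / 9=-0.89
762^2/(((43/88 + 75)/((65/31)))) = 255483360/15841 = 16127.98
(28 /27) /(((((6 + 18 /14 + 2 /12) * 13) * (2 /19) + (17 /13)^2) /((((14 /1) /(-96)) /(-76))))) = 57967 /346883904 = 0.00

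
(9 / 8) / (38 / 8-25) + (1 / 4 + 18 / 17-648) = -395809 / 612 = -646.75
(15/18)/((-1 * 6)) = -5/36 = -0.14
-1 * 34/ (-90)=17/ 45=0.38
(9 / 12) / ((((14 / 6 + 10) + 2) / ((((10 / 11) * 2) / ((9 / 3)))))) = 15 / 473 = 0.03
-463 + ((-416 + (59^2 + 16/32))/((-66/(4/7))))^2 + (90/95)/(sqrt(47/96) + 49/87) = 181656* sqrt(282)/793231 + 10088181955990/42327599391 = 242.18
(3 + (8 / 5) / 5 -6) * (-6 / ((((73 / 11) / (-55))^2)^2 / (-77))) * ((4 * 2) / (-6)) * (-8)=-1769403947326400 / 28398241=-62306814.97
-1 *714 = -714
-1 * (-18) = 18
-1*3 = -3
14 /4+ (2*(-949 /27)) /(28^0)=-3607 /54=-66.80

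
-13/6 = -2.17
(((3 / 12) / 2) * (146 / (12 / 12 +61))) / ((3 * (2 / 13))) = 949 / 1488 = 0.64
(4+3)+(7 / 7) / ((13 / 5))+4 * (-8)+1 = -307 / 13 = -23.62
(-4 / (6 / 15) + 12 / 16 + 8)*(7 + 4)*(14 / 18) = -385 / 36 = -10.69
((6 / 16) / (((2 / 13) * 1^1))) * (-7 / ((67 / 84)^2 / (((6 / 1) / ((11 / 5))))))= -3611790 / 49379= -73.14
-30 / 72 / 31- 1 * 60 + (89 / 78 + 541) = 2331569 / 4836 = 482.13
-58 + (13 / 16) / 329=-305299 / 5264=-58.00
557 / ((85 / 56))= 31192 / 85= 366.96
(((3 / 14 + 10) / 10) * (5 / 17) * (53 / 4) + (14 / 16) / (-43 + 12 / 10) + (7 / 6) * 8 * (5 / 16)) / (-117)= -8208983 / 139675536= -0.06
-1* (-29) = 29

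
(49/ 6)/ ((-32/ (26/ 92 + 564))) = -1271893/ 8832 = -144.01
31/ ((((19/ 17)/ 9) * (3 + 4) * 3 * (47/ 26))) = 41106/ 6251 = 6.58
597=597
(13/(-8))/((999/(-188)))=611/1998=0.31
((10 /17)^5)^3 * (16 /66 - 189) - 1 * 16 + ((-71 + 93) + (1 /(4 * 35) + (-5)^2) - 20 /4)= 343056656908058896976329 /13224394497975348963660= 25.94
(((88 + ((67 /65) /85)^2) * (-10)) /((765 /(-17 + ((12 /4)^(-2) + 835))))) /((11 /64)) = -2531702863040896 /462371641875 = -5475.47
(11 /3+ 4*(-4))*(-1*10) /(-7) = -370 /21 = -17.62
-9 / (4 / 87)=-195.75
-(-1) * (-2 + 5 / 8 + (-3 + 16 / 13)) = -327 / 104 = -3.14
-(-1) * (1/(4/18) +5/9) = 5.06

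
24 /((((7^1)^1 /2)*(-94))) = -24 /329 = -0.07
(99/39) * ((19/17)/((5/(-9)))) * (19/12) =-35739/4420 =-8.09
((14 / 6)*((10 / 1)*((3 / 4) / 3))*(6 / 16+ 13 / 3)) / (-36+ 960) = 565 / 19008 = 0.03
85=85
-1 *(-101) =101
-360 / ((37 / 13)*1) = -4680 / 37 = -126.49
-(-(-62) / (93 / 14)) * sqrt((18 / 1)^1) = -28 * sqrt(2) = -39.60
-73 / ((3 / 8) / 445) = -259880 / 3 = -86626.67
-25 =-25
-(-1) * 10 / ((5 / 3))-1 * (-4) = 10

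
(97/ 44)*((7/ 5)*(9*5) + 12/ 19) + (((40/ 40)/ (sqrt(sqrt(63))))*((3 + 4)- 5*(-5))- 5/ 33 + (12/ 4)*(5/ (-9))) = 149.82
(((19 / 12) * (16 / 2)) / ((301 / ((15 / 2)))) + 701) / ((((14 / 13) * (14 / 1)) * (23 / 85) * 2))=29157635 / 339227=85.95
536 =536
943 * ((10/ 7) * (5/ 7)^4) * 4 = 23575000/ 16807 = 1402.69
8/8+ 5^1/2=7/2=3.50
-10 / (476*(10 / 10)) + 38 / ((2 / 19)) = 85913 / 238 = 360.98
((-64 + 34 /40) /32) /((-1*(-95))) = -1263 /60800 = -0.02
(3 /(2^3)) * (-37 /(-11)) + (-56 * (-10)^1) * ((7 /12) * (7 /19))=610007 /5016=121.61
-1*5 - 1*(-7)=2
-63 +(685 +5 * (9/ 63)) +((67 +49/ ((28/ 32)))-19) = 726.71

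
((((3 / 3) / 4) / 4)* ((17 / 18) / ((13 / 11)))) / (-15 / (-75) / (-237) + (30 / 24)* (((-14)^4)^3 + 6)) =73865 / 104804366416983275952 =0.00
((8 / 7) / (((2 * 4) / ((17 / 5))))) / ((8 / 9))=153 / 280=0.55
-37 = -37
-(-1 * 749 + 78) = 671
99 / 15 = 33 / 5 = 6.60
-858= -858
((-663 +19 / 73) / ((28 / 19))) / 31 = -229805 / 15841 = -14.51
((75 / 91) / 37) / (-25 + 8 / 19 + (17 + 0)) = -475 / 161616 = -0.00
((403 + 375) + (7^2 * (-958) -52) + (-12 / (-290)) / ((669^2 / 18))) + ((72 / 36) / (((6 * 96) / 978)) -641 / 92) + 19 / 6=-122637053149669 / 2653539440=-46216.40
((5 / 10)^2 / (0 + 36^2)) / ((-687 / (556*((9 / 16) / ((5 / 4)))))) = -139 / 1978560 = -0.00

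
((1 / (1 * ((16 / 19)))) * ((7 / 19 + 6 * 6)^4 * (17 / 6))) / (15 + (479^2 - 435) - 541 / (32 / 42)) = 25.78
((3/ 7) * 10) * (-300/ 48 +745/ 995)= -65685/ 2786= -23.58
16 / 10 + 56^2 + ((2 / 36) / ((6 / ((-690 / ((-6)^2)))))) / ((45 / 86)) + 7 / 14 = 45748553 / 14580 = 3137.76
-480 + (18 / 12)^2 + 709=231.25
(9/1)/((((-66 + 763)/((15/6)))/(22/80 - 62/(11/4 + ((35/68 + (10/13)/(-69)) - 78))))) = 906397443/25422288784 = 0.04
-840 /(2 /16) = -6720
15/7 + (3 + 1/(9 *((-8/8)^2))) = 5.25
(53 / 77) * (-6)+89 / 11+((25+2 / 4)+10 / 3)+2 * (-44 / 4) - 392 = -176117 / 462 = -381.21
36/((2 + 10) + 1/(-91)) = 3276/1091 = 3.00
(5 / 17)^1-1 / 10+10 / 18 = 1147 / 1530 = 0.75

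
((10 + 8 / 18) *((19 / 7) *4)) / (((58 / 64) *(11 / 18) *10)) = 228608 / 11165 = 20.48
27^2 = 729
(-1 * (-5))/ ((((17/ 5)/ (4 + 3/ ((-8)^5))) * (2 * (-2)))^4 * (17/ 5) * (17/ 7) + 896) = 32278846743203307528859375/ 12908522262854118918615784064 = 0.00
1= 1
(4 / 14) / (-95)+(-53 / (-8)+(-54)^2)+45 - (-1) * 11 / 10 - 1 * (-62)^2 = -4656479 / 5320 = -875.28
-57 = -57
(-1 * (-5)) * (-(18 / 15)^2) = -36 / 5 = -7.20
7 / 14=1 / 2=0.50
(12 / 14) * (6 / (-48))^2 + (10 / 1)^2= 22403 / 224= 100.01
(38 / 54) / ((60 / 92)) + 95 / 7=41534 / 2835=14.65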